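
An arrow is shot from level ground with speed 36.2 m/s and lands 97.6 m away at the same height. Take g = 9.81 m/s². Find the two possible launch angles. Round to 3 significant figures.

23.5° and 66.5°

Level-ground range: R = v₀² sin(2θ)/g ⇒ sin 2θ = R g / v₀² = 97.6×9.81/36.2² = 0.7306.
2θ = arcsin(0.7306) = 46.94° or 180° − 46.94° = 133.06°.
So θ = 23.5° or θ = 66.5°.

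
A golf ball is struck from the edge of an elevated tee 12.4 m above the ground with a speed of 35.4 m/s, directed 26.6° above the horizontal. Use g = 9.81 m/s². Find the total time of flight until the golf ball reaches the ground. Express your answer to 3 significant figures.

Vertical component: v_y = 35.4 sin 26.6° = 15.85 m/s.
Taking up as positive with launch at y = 12.4 m, landing at y = 0: 0 = 12.4 + 15.85 t − ½(9.81) t².
Solving 4.905 t² − 15.85 t − 12.4 = 0 gives t = [15.85 + √(15.85² + 4·4.905·12.4)] / 9.810 = 3.88 s.

3.88 s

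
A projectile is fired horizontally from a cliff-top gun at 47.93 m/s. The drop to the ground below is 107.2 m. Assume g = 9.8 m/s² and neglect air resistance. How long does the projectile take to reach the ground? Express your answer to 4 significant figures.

The horizontal speed doesn't affect the fall. With v_y0 = 0, h = ½ g t².
t = √(2 × 107.2 / 9.8) = √21.878 = 4.677 s.

4.677 s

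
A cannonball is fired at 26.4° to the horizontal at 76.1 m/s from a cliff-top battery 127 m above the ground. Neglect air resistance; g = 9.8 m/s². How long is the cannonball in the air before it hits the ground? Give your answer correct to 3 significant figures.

Vertical component: v_y = 76.1 sin 26.4° = 33.84 m/s.
Taking up as positive with launch at y = 127 m, landing at y = 0: 0 = 127 + 33.84 t − ½(9.8) t².
Solving 4.900 t² − 33.84 t − 127 = 0 gives t = [33.84 + √(33.84² + 4·4.900·127)] / 9.800 = 9.60 s.

9.60 s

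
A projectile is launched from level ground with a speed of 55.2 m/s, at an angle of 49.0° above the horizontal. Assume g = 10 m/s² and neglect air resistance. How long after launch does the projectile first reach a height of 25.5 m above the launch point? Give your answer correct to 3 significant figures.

v_y0 = 55.2 sin 49.0° = 41.66 m/s.
Set y = v_y0 t − ½ g t² = 25.5: 5.000 t² − 41.66 t + 25.5 = 0.
t = [41.66 ± √(1736 − 510.0)] / 10 = (41.66 ± 35.01) / 10, giving t = 0.665 s or t = 7.67 s.
The projectile is on the way up at the first time, so t = 0.665 s.

0.665 s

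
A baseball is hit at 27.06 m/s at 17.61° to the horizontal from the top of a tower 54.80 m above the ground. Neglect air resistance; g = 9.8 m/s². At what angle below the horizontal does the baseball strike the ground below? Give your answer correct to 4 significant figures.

v_x = 27.06 cos 17.61° = 25.792 m/s.
At impact |v_y| = √(v_y0² + 2 g h) = √(8.1866² + 2×9.8×54.80) = 33.780 m/s.
Angle below horizontal = arctan(|v_y| / v_x) = arctan(33.780 / 25.792) = 52.64°.

52.64°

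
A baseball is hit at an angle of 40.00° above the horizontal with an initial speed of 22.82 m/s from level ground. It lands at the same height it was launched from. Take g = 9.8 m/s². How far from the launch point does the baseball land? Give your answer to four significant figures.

52.33 m

For level ground, R = v₀² sin(2θ) / g.
sin(2 × 40.00°) = sin 80.000° = 0.9848.
R = (22.82)² × 0.9848 / 9.8 = 52.33 m.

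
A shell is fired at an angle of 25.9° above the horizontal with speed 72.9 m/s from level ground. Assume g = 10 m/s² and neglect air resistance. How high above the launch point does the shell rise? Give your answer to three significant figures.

Vertical component of launch velocity: v_y = 72.9 sin 25.9° = 31.84 m/s.
At the highest point the vertical velocity is zero, so v_y² = 2 g h_max.
h_max = (31.84)² / (2 × 10) = 1014 / 20.00 = 50.7 m.

50.7 m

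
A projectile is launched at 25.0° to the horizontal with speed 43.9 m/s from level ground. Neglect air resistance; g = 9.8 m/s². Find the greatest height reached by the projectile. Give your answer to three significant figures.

Vertical component of launch velocity: v_y = 43.9 sin 25.0° = 18.55 m/s.
At the highest point the vertical velocity is zero, so v_y² = 2 g h_max.
h_max = (18.55)² / (2 × 9.8) = 344.1 / 19.60 = 17.6 m.

17.6 m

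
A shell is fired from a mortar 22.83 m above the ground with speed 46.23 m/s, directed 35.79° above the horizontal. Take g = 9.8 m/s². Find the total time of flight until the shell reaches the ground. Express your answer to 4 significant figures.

Vertical component: v_y = 46.23 sin 35.79° = 27.036 m/s.
Taking up as positive with launch at y = 22.83 m, landing at y = 0: 0 = 22.83 + 27.036 t − ½(9.8) t².
Solving 4.900 t² − 27.036 t − 22.83 = 0 gives t = [27.036 + √(27.036² + 4·4.900·22.83)] / 9.800 = 6.262 s.

6.262 s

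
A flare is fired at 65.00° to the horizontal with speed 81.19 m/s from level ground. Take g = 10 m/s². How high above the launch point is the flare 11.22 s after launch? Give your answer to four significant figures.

196.2 m

v_y0 = 81.19 sin 65.00° = 73.583 m/s.
y(t) = v_y0 t − ½ g t² = 73.583×11.22 − 5.000×11.22² = 196.2 m.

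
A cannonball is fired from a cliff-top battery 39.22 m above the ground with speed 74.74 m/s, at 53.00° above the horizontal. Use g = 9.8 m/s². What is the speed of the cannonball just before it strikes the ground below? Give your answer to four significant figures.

v_x = 74.74 cos 53.00° = 44.980 m/s is unchanged throughout.
For the vertical component, v_y² = v_y0² + 2 g h = (59.690)² + 2×9.8×39.22 = 4331.6, so |v_y| = 65.815 m/s.
Impact speed = √(v_x² + v_y²) = √(2023.2 + 4331.6) = 79.72 m/s.

79.72 m/s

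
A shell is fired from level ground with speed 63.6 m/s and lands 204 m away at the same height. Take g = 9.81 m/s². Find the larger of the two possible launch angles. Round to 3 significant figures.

75.2°

Level-ground range: R = v₀² sin(2θ)/g ⇒ sin 2θ = R g / v₀² = 204×9.81/63.6² = 0.4947.
2θ = arcsin(0.4947) = 29.65° or 180° − 29.65° = 150.35°.
So θ = 14.8° or θ = 75.2°.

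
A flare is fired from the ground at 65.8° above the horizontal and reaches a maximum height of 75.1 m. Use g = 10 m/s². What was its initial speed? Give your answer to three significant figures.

42.5 m/s

At maximum height v_y = 0, so (v₀ sin θ)² = 2 g H.
v₀ sin 65.8° = √(2 × 10 × 75.1) = 38.76 m/s.
v₀ = 38.76 / sin 65.8° = 38.76 / 0.9121 = 42.5 m/s.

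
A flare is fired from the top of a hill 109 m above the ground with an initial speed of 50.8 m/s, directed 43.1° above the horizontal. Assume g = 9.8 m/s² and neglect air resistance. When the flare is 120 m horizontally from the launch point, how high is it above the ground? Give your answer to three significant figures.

170 m

v_x = 50.8 cos 43.1° = 37.09 m/s, v_y0 = 50.8 sin 43.1° = 34.71 m/s.
Time to reach x = 120 m: t = x / v_x = 120 / 37.09 = 3.235 s.
y = 109 + v_y0 t − ½ g t² = 109 + 34.71×3.235 − 4.900×3.235² = 170 m.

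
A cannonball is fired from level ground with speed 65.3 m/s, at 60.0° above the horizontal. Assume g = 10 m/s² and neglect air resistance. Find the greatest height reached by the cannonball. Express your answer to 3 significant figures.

Vertical component of launch velocity: v_y = 65.3 sin 60.0° = 56.55 m/s.
At the highest point the vertical velocity is zero, so v_y² = 2 g h_max.
h_max = (56.55)² / (2 × 10) = 3198 / 20.00 = 160 m.

160 m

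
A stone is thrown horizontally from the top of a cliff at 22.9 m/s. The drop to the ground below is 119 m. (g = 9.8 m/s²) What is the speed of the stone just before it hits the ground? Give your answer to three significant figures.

Fall time: t = √(2 × 119 / 9.8) = 4.928 s.
At impact: v_x = 22.9 m/s (unchanged), v_y = g t = 9.8 × 4.928 = 48.29 m/s.
Speed = √(v_x² + v_y²) = √(524.4 + 2332) = 53.4 m/s.

53.4 m/s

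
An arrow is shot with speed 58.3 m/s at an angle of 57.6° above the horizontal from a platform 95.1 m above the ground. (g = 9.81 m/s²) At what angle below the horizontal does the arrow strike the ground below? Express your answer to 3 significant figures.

v_x = 58.3 cos 57.6° = 31.24 m/s.
At impact |v_y| = √(v_y0² + 2 g h) = √(49.22² + 2×9.81×95.1) = 65.49 m/s.
Angle below horizontal = arctan(|v_y| / v_x) = arctan(65.49 / 31.24) = 64.5°.

64.5°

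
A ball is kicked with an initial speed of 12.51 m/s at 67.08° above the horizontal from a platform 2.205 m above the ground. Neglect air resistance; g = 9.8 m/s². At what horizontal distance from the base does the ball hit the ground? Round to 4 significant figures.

Components: v_x = 12.51 cos 67.08° = 4.8720 m/s, v_y = 12.51 sin 67.08° = 11.522 m/s.
Vertical: 0 = 2.205 + 11.522 t − ½(9.8) t² ⇒ 4.900 t² − 11.522 t − 2.205 = 0.
t = [11.522 + √(132.76 + 43.218)] / 9.800 = 2.5294 s.
Horizontal: R = v_x · t = 4.8720 × 2.5294 = 12.32 m.

12.32 m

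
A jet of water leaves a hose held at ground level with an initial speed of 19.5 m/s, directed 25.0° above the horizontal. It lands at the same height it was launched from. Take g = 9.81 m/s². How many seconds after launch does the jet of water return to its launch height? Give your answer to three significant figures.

1.68 s

Vertical component: v_y = 19.5 sin 25.0° = 8.241 m/s.
For a projectile landing at launch height, time of flight is t = 2 v_y / g = 2 × 8.241 / 9.81 = 1.68 s.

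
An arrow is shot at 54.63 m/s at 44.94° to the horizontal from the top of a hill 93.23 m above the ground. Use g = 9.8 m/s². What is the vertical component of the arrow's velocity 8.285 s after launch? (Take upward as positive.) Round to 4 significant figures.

Initial vertical component: v_y0 = 54.63 sin 44.94° = 38.589 m/s.
v_y(t) = v_y0 − g t = 38.589 − 9.8 × 8.285 = -42.60 m/s.

-42.60 m/s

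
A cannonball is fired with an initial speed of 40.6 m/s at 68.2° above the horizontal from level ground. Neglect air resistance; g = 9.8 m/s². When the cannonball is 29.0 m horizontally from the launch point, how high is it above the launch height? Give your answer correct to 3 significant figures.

54.4 m

v_x = 40.6 cos 68.2° = 15.08 m/s, v_y0 = 40.6 sin 68.2° = 37.70 m/s.
Time to reach x = 29.0 m: t = x / v_x = 29.0 / 15.08 = 1.923 s.
y = v_y0 t − ½ g t² = 37.70×1.923 − 4.900×1.923² = 54.4 m.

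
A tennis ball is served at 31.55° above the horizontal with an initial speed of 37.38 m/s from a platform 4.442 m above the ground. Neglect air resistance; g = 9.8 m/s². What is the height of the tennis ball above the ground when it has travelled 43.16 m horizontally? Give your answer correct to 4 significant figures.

v_x = 37.38 cos 31.55° = 31.855 m/s, v_y0 = 37.38 sin 31.55° = 19.559 m/s.
Time to reach x = 43.16 m: t = x / v_x = 43.16 / 31.855 = 1.3549 s.
y = 4.442 + v_y0 t − ½ g t² = 4.442 + 19.559×1.3549 − 4.900×1.3549² = 21.95 m.

21.95 m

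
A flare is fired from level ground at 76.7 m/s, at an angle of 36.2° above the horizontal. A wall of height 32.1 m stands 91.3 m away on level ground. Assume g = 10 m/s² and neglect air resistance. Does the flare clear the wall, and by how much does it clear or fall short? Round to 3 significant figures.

Yes — it clears the wall by 23.8 m.

v_x = 76.7 cos 36.2° = 61.89 m/s; v_y0 = 76.7 sin 36.2° = 45.30 m/s.
Time to reach the wall: t = 91.3 / 61.89 = 1.475 s.
Height at that point: y = 45.30×1.475 − 5.000×1.475² = 55.94 m.
That is 55.94 − 32.1 = 23.8 m above the top of the wall, so the flare clears it.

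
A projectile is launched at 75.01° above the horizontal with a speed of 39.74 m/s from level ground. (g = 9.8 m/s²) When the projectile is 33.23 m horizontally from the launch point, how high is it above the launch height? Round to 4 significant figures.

72.89 m

v_x = 39.74 cos 75.01° = 10.279 m/s, v_y0 = 39.74 sin 75.01° = 38.388 m/s.
Time to reach x = 33.23 m: t = x / v_x = 33.23 / 10.279 = 3.2328 s.
y = v_y0 t − ½ g t² = 38.388×3.2328 − 4.900×3.2328² = 72.89 m.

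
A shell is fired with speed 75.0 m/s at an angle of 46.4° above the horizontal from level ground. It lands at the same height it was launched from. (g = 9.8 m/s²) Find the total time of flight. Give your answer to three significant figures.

Vertical component: v_y = 75.0 sin 46.4° = 54.31 m/s.
For a projectile landing at launch height, time of flight is t = 2 v_y / g = 2 × 54.31 / 9.8 = 11.1 s.

11.1 s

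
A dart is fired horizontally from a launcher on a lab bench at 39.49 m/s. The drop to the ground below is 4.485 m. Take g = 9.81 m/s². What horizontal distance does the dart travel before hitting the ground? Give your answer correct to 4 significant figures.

Initial vertical velocity is zero, so the fall time comes from h = ½ g t²: t = √(2 × 4.485 / 9.81) = 0.95623 s.
Horizontal motion is uniform at 39.49 m/s, so x = 39.49 × 0.95623 = 37.76 m.

37.76 m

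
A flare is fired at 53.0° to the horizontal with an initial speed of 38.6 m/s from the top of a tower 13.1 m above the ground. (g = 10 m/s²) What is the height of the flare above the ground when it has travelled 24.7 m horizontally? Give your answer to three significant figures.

v_x = 38.6 cos 53.0° = 23.23 m/s, v_y0 = 38.6 sin 53.0° = 30.83 m/s.
Time to reach x = 24.7 m: t = x / v_x = 24.7 / 23.23 = 1.063 s.
y = 13.1 + v_y0 t − ½ g t² = 13.1 + 30.83×1.063 − 5.000×1.063² = 40.2 m.

40.2 m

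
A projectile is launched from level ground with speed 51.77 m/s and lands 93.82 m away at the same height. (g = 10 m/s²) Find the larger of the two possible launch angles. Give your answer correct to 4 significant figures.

Level-ground range: R = v₀² sin(2θ)/g ⇒ sin 2θ = R g / v₀² = 93.82×10/51.77² = 0.3501.
2θ = arcsin(0.3501) = 20.493° or 180° − 20.493° = 159.507°.
So θ = 10.25° or θ = 79.75°.

79.75°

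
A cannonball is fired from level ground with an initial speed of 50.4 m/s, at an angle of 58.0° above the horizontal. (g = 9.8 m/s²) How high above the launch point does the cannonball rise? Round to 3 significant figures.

93.2 m

Vertical component of launch velocity: v_y = 50.4 sin 58.0° = 42.74 m/s.
At the highest point the vertical velocity is zero, so v_y² = 2 g h_max.
h_max = (42.74)² / (2 × 9.8) = 1827 / 19.60 = 93.2 m.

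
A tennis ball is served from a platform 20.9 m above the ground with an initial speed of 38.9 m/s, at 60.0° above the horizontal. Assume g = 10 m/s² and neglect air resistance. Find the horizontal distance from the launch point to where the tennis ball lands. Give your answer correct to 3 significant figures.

142 m

Components: v_x = 38.9 cos 60.0° = 19.45 m/s, v_y = 38.9 sin 60.0° = 33.69 m/s.
Vertical: 0 = 20.9 + 33.69 t − ½(10) t² ⇒ 5.000 t² − 33.69 t − 20.9 = 0.
t = [33.69 + √(1135 + 418.0)] / 10.00 = 7.310 s.
Horizontal: R = v_x · t = 19.45 × 7.310 = 142 m.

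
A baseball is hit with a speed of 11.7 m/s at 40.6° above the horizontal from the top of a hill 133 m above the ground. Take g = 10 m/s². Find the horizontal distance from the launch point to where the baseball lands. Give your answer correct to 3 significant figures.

Components: v_x = 11.7 cos 40.6° = 8.883 m/s, v_y = 11.7 sin 40.6° = 7.614 m/s.
Vertical: 0 = 133 + 7.614 t − ½(10) t² ⇒ 5.000 t² − 7.614 t − 133 = 0.
t = [7.614 + √(57.97 + 2660)] / 10.00 = 5.975 s.
Horizontal: R = v_x · t = 8.883 × 5.975 = 53.1 m.

53.1 m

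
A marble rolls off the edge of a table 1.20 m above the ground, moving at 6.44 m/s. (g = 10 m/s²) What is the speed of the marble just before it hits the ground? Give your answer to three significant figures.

Fall time: t = √(2 × 1.20 / 10) = 0.4899 s.
At impact: v_x = 6.44 m/s (unchanged), v_y = g t = 10 × 0.4899 = 4.899 m/s.
Speed = √(v_x² + v_y²) = √(41.47 + 24.00) = 8.09 m/s.

8.09 m/s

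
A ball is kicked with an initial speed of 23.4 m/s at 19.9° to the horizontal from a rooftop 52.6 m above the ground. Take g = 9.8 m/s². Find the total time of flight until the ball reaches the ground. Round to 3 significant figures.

Vertical component: v_y = 23.4 sin 19.9° = 7.965 m/s.
Taking up as positive with launch at y = 52.6 m, landing at y = 0: 0 = 52.6 + 7.965 t − ½(9.8) t².
Solving 4.900 t² − 7.965 t − 52.6 = 0 gives t = [7.965 + √(7.965² + 4·4.900·52.6)] / 9.800 = 4.19 s.

4.19 s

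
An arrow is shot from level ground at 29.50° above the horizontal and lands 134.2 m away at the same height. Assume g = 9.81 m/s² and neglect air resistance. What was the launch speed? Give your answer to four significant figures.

On level ground, R = v₀² sin(2θ) / g, so v₀ = √(R g / sin 2θ).
sin(2 × 29.50°) = 0.8572.
v₀ = √(134.2 × 9.81 / 0.8572) = √1535.8 = 39.19 m/s.

39.19 m/s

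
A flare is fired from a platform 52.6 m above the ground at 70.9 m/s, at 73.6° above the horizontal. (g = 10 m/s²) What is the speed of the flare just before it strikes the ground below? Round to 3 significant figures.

v_x = 70.9 cos 73.6° = 20.02 m/s is unchanged throughout.
For the vertical component, v_y² = v_y0² + 2 g h = (68.02)² + 2×10×52.6 = 5679, so |v_y| = 75.36 m/s.
Impact speed = √(v_x² + v_y²) = √(400.8 + 5679) = 78.0 m/s.

78.0 m/s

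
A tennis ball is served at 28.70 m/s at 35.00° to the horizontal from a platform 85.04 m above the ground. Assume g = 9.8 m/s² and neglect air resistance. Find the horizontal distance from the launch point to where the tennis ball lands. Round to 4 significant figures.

145.1 m

Components: v_x = 28.70 cos 35.00° = 23.510 m/s, v_y = 28.70 sin 35.00° = 16.462 m/s.
Vertical: 0 = 85.04 + 16.462 t − ½(9.8) t² ⇒ 4.900 t² − 16.462 t − 85.04 = 0.
t = [16.462 + √(271.00 + 1666.8)] / 9.800 = 6.1717 s.
Horizontal: R = v_x · t = 23.510 × 6.1717 = 145.1 m.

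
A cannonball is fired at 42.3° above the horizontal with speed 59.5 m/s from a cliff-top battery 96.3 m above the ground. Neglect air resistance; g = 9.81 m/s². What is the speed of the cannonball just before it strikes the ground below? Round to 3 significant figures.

73.7 m/s

v_x = 59.5 cos 42.3° = 44.01 m/s is unchanged throughout.
For the vertical component, v_y² = v_y0² + 2 g h = (40.04)² + 2×9.81×96.3 = 3493, so |v_y| = 59.10 m/s.
Impact speed = √(v_x² + v_y²) = √(1937 + 3493) = 73.7 m/s.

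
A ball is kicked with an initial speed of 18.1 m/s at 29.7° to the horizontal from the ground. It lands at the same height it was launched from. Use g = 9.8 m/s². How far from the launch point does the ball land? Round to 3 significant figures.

28.8 m

For level ground, R = v₀² sin(2θ) / g.
sin(2 × 29.7°) = sin 59.40° = 0.8607.
R = (18.1)² × 0.8607 / 9.8 = 28.8 m.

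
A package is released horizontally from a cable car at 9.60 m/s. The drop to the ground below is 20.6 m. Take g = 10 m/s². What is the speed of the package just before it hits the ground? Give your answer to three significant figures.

Fall time: t = √(2 × 20.6 / 10) = 2.030 s.
At impact: v_x = 9.60 m/s (unchanged), v_y = g t = 10 × 2.030 = 20.30 m/s.
Speed = √(v_x² + v_y²) = √(92.16 + 412.1) = 22.5 m/s.

22.5 m/s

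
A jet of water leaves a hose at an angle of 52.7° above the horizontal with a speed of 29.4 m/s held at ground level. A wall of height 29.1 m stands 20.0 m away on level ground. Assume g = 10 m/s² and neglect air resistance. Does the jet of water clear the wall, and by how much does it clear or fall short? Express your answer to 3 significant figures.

v_x = 29.4 cos 52.7° = 17.82 m/s; v_y0 = 29.4 sin 52.7° = 23.39 m/s.
Time to reach the wall: t = 20.0 / 17.82 = 1.122 s.
Height at that point: y = 23.39×1.122 − 5.000×1.122² = 19.95 m.
That is 29.1 − 19.95 = 9.15 m below the top of the wall, so the jet of water does not clear it.

No — it falls 9.15 m short of clearing the wall.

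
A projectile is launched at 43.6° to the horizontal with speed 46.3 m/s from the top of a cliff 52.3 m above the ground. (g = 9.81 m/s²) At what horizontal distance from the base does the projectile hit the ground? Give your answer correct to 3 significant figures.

Components: v_x = 46.3 cos 43.6° = 33.53 m/s, v_y = 46.3 sin 43.6° = 31.93 m/s.
Vertical: 0 = 52.3 + 31.93 t − ½(9.81) t² ⇒ 4.905 t² − 31.93 t − 52.3 = 0.
t = [31.93 + √(1020 + 1026)] / 9.810 = 7.866 s.
Horizontal: R = v_x · t = 33.53 × 7.866 = 264 m.

264 m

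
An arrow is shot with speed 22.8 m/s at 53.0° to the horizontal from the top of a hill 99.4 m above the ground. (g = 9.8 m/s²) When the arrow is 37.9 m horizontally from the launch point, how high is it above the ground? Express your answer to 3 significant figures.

112 m

v_x = 22.8 cos 53.0° = 13.72 m/s, v_y0 = 22.8 sin 53.0° = 18.21 m/s.
Time to reach x = 37.9 m: t = x / v_x = 37.9 / 13.72 = 2.762 s.
y = 99.4 + v_y0 t − ½ g t² = 99.4 + 18.21×2.762 − 4.900×2.762² = 112 m.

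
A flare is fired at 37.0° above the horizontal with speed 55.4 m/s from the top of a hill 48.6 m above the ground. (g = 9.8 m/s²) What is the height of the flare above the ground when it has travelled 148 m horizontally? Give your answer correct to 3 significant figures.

v_x = 55.4 cos 37.0° = 44.24 m/s, v_y0 = 55.4 sin 37.0° = 33.34 m/s.
Time to reach x = 148 m: t = x / v_x = 148 / 44.24 = 3.345 s.
y = 48.6 + v_y0 t − ½ g t² = 48.6 + 33.34×3.345 − 4.900×3.345² = 105 m.

105 m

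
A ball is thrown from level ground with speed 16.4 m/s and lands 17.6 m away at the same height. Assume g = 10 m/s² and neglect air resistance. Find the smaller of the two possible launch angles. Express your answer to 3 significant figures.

Level-ground range: R = v₀² sin(2θ)/g ⇒ sin 2θ = R g / v₀² = 17.6×10/16.4² = 0.6544.
2θ = arcsin(0.6544) = 40.87° or 180° − 40.87° = 139.13°.
So θ = 20.4° or θ = 69.6°.

20.4°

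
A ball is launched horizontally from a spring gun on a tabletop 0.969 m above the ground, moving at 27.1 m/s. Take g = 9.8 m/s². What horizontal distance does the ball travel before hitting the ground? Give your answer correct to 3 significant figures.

Initial vertical velocity is zero, so the fall time comes from h = ½ g t²: t = √(2 × 0.969 / 9.8) = 0.4447 s.
Horizontal motion is uniform at 27.1 m/s, so x = 27.1 × 0.4447 = 12.1 m.

12.1 m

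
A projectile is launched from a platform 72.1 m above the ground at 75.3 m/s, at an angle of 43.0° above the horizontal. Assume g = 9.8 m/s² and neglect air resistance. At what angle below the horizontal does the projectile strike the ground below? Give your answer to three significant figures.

v_x = 75.3 cos 43.0° = 55.07 m/s.
At impact |v_y| = √(v_y0² + 2 g h) = √(51.35² + 2×9.8×72.1) = 63.64 m/s.
Angle below horizontal = arctan(|v_y| / v_x) = arctan(63.64 / 55.07) = 49.1°.

49.1°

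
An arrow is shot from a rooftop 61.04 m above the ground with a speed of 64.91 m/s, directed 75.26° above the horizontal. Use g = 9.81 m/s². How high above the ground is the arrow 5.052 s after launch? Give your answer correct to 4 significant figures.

253.0 m

v_y0 = 64.91 sin 75.26° = 62.774 m/s.
y(t) = 61.04 + v_y0 t − ½ g t² = 61.04 + 62.774×5.052 − ½×9.81×5.052² = 253.0 m.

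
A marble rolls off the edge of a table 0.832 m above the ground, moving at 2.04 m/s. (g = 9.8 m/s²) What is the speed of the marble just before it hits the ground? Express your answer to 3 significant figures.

Fall time: t = √(2 × 0.832 / 9.8) = 0.4121 s.
At impact: v_x = 2.04 m/s (unchanged), v_y = g t = 9.8 × 0.4121 = 4.039 m/s.
Speed = √(v_x² + v_y²) = √(4.162 + 16.31) = 4.52 m/s.

4.52 m/s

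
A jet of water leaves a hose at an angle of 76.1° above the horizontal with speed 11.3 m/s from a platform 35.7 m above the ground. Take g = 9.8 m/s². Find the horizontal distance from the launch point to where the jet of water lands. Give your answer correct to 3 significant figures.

11.0 m

Components: v_x = 11.3 cos 76.1° = 2.715 m/s, v_y = 11.3 sin 76.1° = 10.97 m/s.
Vertical: 0 = 35.7 + 10.97 t − ½(9.8) t² ⇒ 4.900 t² − 10.97 t − 35.7 = 0.
t = [10.97 + √(120.3 + 699.7)] / 9.800 = 4.041 s.
Horizontal: R = v_x · t = 2.715 × 4.041 = 11.0 m.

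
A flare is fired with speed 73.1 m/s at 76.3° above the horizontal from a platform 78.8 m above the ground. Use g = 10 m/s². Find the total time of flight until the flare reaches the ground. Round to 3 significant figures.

Vertical component: v_y = 73.1 sin 76.3° = 71.02 m/s.
Taking up as positive with launch at y = 78.8 m, landing at y = 0: 0 = 78.8 + 71.02 t − ½(10) t².
Solving 5.000 t² − 71.02 t − 78.8 = 0 gives t = [71.02 + √(71.02² + 4·5.000·78.8)] / 10.00 = 15.2 s.

15.2 s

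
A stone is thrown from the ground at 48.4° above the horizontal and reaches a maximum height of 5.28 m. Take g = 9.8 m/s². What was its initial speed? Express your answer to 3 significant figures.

At maximum height v_y = 0, so (v₀ sin θ)² = 2 g H.
v₀ sin 48.4° = √(2 × 9.8 × 5.28) = 10.17 m/s.
v₀ = 10.17 / sin 48.4° = 10.17 / 0.7478 = 13.6 m/s.

13.6 m/s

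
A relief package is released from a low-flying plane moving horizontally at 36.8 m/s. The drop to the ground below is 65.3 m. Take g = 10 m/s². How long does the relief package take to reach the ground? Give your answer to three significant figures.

The horizontal speed doesn't affect the fall. With v_y0 = 0, h = ½ g t².
t = √(2 × 65.3 / 10) = √13.06 = 3.61 s.

3.61 s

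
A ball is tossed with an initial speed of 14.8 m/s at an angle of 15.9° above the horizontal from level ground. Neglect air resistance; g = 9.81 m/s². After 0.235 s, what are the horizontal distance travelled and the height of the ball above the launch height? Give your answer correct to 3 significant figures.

x = 3.34 m, y = 0.682 m

v_x = 14.8 cos 15.9° = 14.23 m/s; v_y0 = 14.8 sin 15.9° = 4.055 m/s.
x = v_x t = 14.23 × 0.235 = 3.34 m.
y = v_y0 t − ½ g t² = 4.055×0.235 − 4.905×0.235² = 0.682 m.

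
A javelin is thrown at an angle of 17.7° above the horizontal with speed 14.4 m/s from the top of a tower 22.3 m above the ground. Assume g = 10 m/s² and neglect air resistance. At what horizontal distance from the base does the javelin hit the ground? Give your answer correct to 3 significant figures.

35.6 m

Components: v_x = 14.4 cos 17.7° = 13.72 m/s, v_y = 14.4 sin 17.7° = 4.378 m/s.
Vertical: 0 = 22.3 + 4.378 t − ½(10) t² ⇒ 5.000 t² − 4.378 t − 22.3 = 0.
t = [4.378 + √(19.17 + 446.0)] / 10.00 = 2.595 s.
Horizontal: R = v_x · t = 13.72 × 2.595 = 35.6 m.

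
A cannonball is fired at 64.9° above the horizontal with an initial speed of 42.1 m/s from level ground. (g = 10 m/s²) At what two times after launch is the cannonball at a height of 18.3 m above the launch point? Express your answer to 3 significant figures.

0.515 s and 7.11 s

v_y0 = 42.1 sin 64.9° = 38.12 m/s.
Set y = v_y0 t − ½ g t² = 18.3: 5.000 t² − 38.12 t + 18.3 = 0.
t = [38.12 ± √(1453 − 366.0)] / 10 = (38.12 ± 32.97) / 10, giving t = 0.515 s or t = 7.11 s.
So the cannonball is at 18.3 m at t = 0.515 s (rising) and t = 7.11 s (falling).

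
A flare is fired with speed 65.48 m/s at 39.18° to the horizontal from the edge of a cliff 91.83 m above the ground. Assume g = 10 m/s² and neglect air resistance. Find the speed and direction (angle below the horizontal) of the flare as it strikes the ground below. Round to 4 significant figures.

78.26 m/s at 49.56° below the horizontal

v_x = 65.48 cos 39.18° = 50.758 m/s (constant).
|v_y| at impact = √((41.368)² + 2×10×91.83) = 59.564 m/s.
Speed = √(50.758² + 59.564²) = 78.26 m/s; angle = arctan(59.564/50.758) = 49.56° below horizontal.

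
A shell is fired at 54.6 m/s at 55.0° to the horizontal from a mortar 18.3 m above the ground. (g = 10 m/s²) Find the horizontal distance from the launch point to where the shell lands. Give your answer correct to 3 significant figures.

292 m

Components: v_x = 54.6 cos 55.0° = 31.32 m/s, v_y = 54.6 sin 55.0° = 44.73 m/s.
Vertical: 0 = 18.3 + 44.73 t − ½(10) t² ⇒ 5.000 t² − 44.73 t − 18.3 = 0.
t = [44.73 + √(2001 + 366.0)] / 10.00 = 9.338 s.
Horizontal: R = v_x · t = 31.32 × 9.338 = 292 m.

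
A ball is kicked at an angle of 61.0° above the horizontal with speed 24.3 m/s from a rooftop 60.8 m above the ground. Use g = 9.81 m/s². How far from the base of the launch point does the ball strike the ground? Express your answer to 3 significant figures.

74.2 m

Components: v_x = 24.3 cos 61.0° = 11.78 m/s, v_y = 24.3 sin 61.0° = 21.25 m/s.
Vertical: 0 = 60.8 + 21.25 t − ½(9.81) t² ⇒ 4.905 t² − 21.25 t − 60.8 = 0.
t = [21.25 + √(451.6 + 1193)] / 9.810 = 6.300 s.
Horizontal: R = v_x · t = 11.78 × 6.300 = 74.2 m.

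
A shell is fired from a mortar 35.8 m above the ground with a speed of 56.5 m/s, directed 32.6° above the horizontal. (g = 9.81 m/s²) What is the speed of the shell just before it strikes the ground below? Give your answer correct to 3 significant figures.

62.4 m/s

v_x = 56.5 cos 32.6° = 47.60 m/s is unchanged throughout.
For the vertical component, v_y² = v_y0² + 2 g h = (30.44)² + 2×9.81×35.8 = 1629, so |v_y| = 40.36 m/s.
Impact speed = √(v_x² + v_y²) = √(2266 + 1629) = 62.4 m/s.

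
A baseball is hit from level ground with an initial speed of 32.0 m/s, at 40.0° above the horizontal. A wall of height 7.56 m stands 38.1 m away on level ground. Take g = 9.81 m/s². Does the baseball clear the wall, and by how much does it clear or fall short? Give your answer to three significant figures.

Yes — it clears the wall by 12.6 m.

v_x = 32.0 cos 40.0° = 24.51 m/s; v_y0 = 32.0 sin 40.0° = 20.57 m/s.
Time to reach the wall: t = 38.1 / 24.51 = 1.554 s.
Height at that point: y = 20.57×1.554 − 4.905×1.554² = 20.12 m.
That is 20.12 − 7.56 = 12.6 m above the top of the wall, so the baseball clears it.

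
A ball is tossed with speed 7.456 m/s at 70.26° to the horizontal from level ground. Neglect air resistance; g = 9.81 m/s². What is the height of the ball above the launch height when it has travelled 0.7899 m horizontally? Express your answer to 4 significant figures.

v_x = 7.456 cos 70.26° = 2.5183 m/s, v_y0 = 7.456 sin 70.26° = 7.0178 m/s.
Time to reach x = 0.7899 m: t = x / v_x = 0.7899 / 2.5183 = 0.31366 s.
y = v_y0 t − ½ g t² = 7.0178×0.31366 − 4.905×0.31366² = 1.719 m.

1.719 m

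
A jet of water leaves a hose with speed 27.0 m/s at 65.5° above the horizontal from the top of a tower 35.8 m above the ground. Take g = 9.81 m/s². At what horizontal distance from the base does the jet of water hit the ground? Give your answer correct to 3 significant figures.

Components: v_x = 27.0 cos 65.5° = 11.20 m/s, v_y = 27.0 sin 65.5° = 24.57 m/s.
Vertical: 0 = 35.8 + 24.57 t − ½(9.81) t² ⇒ 4.905 t² − 24.57 t − 35.8 = 0.
t = [24.57 + √(603.7 + 702.4)] / 9.810 = 6.189 s.
Horizontal: R = v_x · t = 11.20 × 6.189 = 69.3 m.

69.3 m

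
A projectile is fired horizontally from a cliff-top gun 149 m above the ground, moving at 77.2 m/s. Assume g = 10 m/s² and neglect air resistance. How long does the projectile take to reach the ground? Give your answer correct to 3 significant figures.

5.46 s

The horizontal speed doesn't affect the fall. With v_y0 = 0, h = ½ g t².
t = √(2 × 149 / 10) = √29.80 = 5.46 s.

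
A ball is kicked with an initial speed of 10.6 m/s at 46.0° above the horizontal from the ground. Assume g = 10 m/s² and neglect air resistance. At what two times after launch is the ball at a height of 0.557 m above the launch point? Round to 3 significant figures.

0.0769 s and 1.45 s

v_y0 = 10.6 sin 46.0° = 7.625 m/s.
Set y = v_y0 t − ½ g t² = 0.557: 5.000 t² − 7.625 t + 0.557 = 0.
t = [7.625 ± √(58.14 − 11.14)] / 10 = (7.625 ± 6.856) / 10, giving t = 0.0769 s or t = 1.45 s.
So the ball is at 0.557 m at t = 0.0769 s (rising) and t = 1.45 s (falling).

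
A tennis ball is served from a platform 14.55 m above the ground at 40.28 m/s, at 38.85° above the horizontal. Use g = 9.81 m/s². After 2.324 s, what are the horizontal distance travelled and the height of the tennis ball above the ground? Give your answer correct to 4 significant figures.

v_x = 40.28 cos 38.85° = 31.370 m/s; v_y0 = 40.28 sin 38.85° = 25.267 m/s.
x = v_x t = 31.370 × 2.324 = 72.90 m.
y = 14.55 + v_y0 t − ½ g t² = 46.78 m.

x = 72.90 m, y = 46.78 m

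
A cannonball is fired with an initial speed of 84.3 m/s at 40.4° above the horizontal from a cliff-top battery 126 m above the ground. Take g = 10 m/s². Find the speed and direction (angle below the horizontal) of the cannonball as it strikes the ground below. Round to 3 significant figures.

98.1 m/s at 49.1° below the horizontal

v_x = 84.3 cos 40.4° = 64.20 m/s (constant).
|v_y| at impact = √((54.64)² + 2×10×126) = 74.20 m/s.
Speed = √(64.20² + 74.20²) = 98.1 m/s; angle = arctan(74.20/64.20) = 49.1° below horizontal.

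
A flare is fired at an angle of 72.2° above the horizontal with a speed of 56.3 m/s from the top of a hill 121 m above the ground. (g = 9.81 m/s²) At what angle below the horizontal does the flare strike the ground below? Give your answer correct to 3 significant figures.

76.6°

v_x = 56.3 cos 72.2° = 17.21 m/s.
At impact |v_y| = √(v_y0² + 2 g h) = √(53.60² + 2×9.81×121) = 72.44 m/s.
Angle below horizontal = arctan(|v_y| / v_x) = arctan(72.44 / 17.21) = 76.6°.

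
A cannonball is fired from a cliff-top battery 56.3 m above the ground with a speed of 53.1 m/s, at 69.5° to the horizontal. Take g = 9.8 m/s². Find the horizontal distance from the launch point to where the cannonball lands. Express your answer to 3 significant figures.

Components: v_x = 53.1 cos 69.5° = 18.60 m/s, v_y = 53.1 sin 69.5° = 49.74 m/s.
Vertical: 0 = 56.3 + 49.74 t − ½(9.8) t² ⇒ 4.900 t² − 49.74 t − 56.3 = 0.
t = [49.74 + √(2474 + 1103)] / 9.800 = 11.18 s.
Horizontal: R = v_x · t = 18.60 × 11.18 = 208 m.

208 m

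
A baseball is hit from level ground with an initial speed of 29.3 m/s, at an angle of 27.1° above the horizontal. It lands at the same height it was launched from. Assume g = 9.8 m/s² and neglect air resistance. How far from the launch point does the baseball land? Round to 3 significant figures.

71.1 m

For level ground, R = v₀² sin(2θ) / g.
sin(2 × 27.1°) = sin 54.20° = 0.8111.
R = (29.3)² × 0.8111 / 9.8 = 71.1 m.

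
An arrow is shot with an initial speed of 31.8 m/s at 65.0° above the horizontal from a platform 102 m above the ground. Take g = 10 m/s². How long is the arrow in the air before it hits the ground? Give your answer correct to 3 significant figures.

8.24 s

Vertical component: v_y = 31.8 sin 65.0° = 28.82 m/s.
Taking up as positive with launch at y = 102 m, landing at y = 0: 0 = 102 + 28.82 t − ½(10) t².
Solving 5.000 t² − 28.82 t − 102 = 0 gives t = [28.82 + √(28.82² + 4·5.000·102)] / 10.00 = 8.24 s.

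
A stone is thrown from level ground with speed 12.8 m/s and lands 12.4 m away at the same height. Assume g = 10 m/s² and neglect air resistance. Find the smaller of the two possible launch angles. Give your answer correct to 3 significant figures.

Level-ground range: R = v₀² sin(2θ)/g ⇒ sin 2θ = R g / v₀² = 12.4×10/12.8² = 0.7568.
2θ = arcsin(0.7568) = 49.18° or 180° − 49.18° = 130.82°.
So θ = 24.6° or θ = 65.4°.

24.6°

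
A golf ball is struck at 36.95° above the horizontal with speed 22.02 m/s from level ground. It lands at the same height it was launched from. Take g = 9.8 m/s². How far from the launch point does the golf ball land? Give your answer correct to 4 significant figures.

For level ground, R = v₀² sin(2θ) / g.
sin(2 × 36.95°) = sin 73.900° = 0.9608.
R = (22.02)² × 0.9608 / 9.8 = 47.54 m.

47.54 m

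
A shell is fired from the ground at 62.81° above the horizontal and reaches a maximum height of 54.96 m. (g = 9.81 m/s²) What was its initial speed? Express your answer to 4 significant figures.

36.92 m/s

At maximum height v_y = 0, so (v₀ sin θ)² = 2 g H.
v₀ sin 62.81° = √(2 × 9.81 × 54.96) = 32.838 m/s.
v₀ = 32.838 / sin 62.81° = 32.838 / 0.8895 = 36.92 m/s.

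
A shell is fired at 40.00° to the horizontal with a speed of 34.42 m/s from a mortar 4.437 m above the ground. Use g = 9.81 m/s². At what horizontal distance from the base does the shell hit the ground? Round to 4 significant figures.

124.0 m

Components: v_x = 34.42 cos 40.00° = 26.367 m/s, v_y = 34.42 sin 40.00° = 22.125 m/s.
Vertical: 0 = 4.437 + 22.125 t − ½(9.81) t² ⇒ 4.905 t² − 22.125 t − 4.437 = 0.
t = [22.125 + √(489.52 + 87.054)] / 9.810 = 4.7031 s.
Horizontal: R = v_x · t = 26.367 × 4.7031 = 124.0 m.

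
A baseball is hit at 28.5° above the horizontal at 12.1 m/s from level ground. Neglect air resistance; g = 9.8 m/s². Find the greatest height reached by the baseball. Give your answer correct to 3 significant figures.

1.70 m

Vertical component of launch velocity: v_y = 12.1 sin 28.5° = 5.774 m/s.
At the highest point the vertical velocity is zero, so v_y² = 2 g h_max.
h_max = (5.774)² / (2 × 9.8) = 33.34 / 19.60 = 1.70 m.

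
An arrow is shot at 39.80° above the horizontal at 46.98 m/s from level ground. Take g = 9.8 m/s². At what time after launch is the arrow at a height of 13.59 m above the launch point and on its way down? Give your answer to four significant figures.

5.646 s

v_y0 = 46.98 sin 39.80° = 30.072 m/s.
Set y = v_y0 t − ½ g t² = 13.59: 4.900 t² − 30.072 t + 13.59 = 0.
t = [30.072 ± √(904.33 − 266.36)] / 9.8 = (30.072 ± 25.258) / 9.8, giving t = 0.4912 s or t = 5.646 s.
On the way down corresponds to the larger root: t = 5.646 s.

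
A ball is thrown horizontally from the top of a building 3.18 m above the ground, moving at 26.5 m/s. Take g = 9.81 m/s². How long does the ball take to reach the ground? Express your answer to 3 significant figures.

0.805 s

The horizontal speed doesn't affect the fall. With v_y0 = 0, h = ½ g t².
t = √(2 × 3.18 / 9.81) = √0.6483 = 0.805 s.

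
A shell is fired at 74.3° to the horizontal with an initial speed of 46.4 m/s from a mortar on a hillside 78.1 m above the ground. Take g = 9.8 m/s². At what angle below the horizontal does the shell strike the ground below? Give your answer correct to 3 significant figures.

v_x = 46.4 cos 74.3° = 12.56 m/s.
At impact |v_y| = √(v_y0² + 2 g h) = √(44.67² + 2×9.8×78.1) = 59.38 m/s.
Angle below horizontal = arctan(|v_y| / v_x) = arctan(59.38 / 12.56) = 78.1°.

78.1°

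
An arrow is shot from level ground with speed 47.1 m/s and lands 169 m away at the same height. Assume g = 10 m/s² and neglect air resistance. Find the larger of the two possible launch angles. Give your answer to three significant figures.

65.2°

Level-ground range: R = v₀² sin(2θ)/g ⇒ sin 2θ = R g / v₀² = 169×10/47.1² = 0.7618.
2θ = arcsin(0.7618) = 49.62° or 180° − 49.62° = 130.38°.
So θ = 24.8° or θ = 65.2°.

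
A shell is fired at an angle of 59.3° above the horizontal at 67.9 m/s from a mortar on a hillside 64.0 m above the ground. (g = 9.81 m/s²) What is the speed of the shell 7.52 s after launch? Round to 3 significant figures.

v_x = 67.9 cos 59.3° = 34.67 m/s (constant).
v_y(t) = 67.9 sin 59.3° − g t = 58.38 − 9.81 × 7.52 = -15.39 m/s.
Speed = √(v_x² + v_y²) = √(1202 + 236.9) = 37.9 m/s.

37.9 m/s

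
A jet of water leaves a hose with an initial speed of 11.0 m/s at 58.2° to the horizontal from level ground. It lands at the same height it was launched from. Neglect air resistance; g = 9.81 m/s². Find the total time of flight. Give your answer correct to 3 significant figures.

Vertical component: v_y = 11.0 sin 58.2° = 9.349 m/s.
For a projectile landing at launch height, time of flight is t = 2 v_y / g = 2 × 9.349 / 9.81 = 1.91 s.

1.91 s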